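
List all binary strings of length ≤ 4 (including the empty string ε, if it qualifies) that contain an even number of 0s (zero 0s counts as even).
Checking every binary string of length 0 to 4:
  Length 0: accepted: ε | rejected: (none)
  Length 1: accepted: 1 | rejected: 0
  Length 2: accepted: 00, 11 | rejected: 01, 10
  Length 3: accepted: 001, 010, 100, 111 | rejected: 000, 011, 101, 110
  Length 4: accepted: 0000, 0011, 0101, 0110, 1001, 1010, 1100, 1111 | rejected: 0001, 0010, 0100, 0111, 1000, 1011, 1101, 1110
Total: 16 string(s).

Final answer: ε, 1, 00, 11, 001, 010, 100, 111, 0000, 0011, 0101, 0110, 1001, 1010, 1100, 1111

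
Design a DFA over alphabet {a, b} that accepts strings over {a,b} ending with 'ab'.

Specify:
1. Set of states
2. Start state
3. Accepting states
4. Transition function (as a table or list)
One valid DFA (any DFA recognizing the same language is acceptable):
States: {q0, q1, q2}
Start: q0
Accepting: {q2}
Transitions (accepting states marked with *):
State | a | b | Accepting
-------------------------
q0    | q1 | q0 |  
q1    | q1 | q2 |  
q2    | q1 | q0 | *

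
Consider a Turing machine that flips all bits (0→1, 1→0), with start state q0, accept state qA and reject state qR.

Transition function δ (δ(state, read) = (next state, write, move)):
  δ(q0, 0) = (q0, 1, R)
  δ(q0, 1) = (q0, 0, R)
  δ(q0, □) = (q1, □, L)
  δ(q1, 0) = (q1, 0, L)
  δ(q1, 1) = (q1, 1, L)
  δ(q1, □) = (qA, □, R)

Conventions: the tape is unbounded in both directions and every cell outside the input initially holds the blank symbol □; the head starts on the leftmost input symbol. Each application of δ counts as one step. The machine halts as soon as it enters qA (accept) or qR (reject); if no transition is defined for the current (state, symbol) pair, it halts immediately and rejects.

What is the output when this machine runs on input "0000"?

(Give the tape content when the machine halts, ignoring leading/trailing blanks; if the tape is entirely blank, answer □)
Step 0: [q0]0000 (head at position 0)
Step 1: δ(q0, 0) = (q0, 1, R)  ⊢  1[q0]000 (head at position 1)
Step 2: δ(q0, 0) = (q0, 1, R)  ⊢  11[q0]00 (head at position 2)
Step 3: δ(q0, 0) = (q0, 1, R)  ⊢  111[q0]0 (head at position 3)
Step 4: δ(q0, 0) = (q0, 1, R)  ⊢  1111[q0]□ (head at position 4)
Step 5: δ(q0, □) = (q1, □, L)  ⊢  111[q1]1□ (head at position 3)
Step 6: δ(q1, 1) = (q1, 1, L)  ⊢  11[q1]11□ (head at position 2)
Step 7: δ(q1, 1) = (q1, 1, L)  ⊢  1[q1]111□ (head at position 1)
Step 8: δ(q1, 1) = (q1, 1, L)  ⊢  [q1]1111□ (head at position 0)
Step 9: δ(q1, 1) = (q1, 1, L)  ⊢  [q1]□1111□ (head at position -1)
Step 10: δ(q1, □) = (qA, □, R)  ⊢  □[qA]1111□ (head at position 0)
The machine is in qA, so it halts and accepts.
Tape content when halted (ignoring surrounding blanks): 1111

Final answer: Output: 1111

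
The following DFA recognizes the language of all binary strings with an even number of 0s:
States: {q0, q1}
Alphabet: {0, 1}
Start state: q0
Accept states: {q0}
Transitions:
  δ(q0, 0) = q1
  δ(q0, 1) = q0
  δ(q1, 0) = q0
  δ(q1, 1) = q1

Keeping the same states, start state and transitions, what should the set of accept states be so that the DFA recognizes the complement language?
The DFA is complete (every state has a transition on every symbol), so the complement
is recognized by the same DFA with accepting and non-accepting states swapped.
Original accept states: {q0}
Complement accept states = All states - Original accept states
= {q0, q1} - {q0}
= {q1}
Complement language: strings with an ODD number of 0s

Final answer: {q1}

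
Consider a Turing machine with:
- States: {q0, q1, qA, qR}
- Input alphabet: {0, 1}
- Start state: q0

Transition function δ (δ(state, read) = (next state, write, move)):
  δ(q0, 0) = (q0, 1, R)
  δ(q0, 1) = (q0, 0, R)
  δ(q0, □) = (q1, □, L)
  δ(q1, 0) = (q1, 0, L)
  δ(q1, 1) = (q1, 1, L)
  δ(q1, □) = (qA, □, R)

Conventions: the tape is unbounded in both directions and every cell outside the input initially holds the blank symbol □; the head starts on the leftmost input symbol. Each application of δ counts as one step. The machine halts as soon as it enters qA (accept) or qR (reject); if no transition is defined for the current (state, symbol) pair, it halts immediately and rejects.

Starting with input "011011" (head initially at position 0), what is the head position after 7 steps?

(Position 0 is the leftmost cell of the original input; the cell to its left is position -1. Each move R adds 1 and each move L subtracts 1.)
Step 0: [q0]011011 (head at position 0)
Step 1: δ(q0, 0) = (q0, 1, R)  ⊢  1[q0]11011 (head at position 1)
Step 2: δ(q0, 1) = (q0, 0, R)  ⊢  10[q0]1011 (head at position 2)
Step 3: δ(q0, 1) = (q0, 0, R)  ⊢  100[q0]011 (head at position 3)
Step 4: δ(q0, 0) = (q0, 1, R)  ⊢  1001[q0]11 (head at position 4)
Step 5: δ(q0, 1) = (q0, 0, R)  ⊢  10010[q0]1 (head at position 5)
Step 6: δ(q0, 1) = (q0, 0, R)  ⊢  100100[q0]□ (head at position 6)
Step 7: δ(q0, □) = (q1, □, L)  ⊢  10010[q1]0□ (head at position 5)
Head position after 7 steps: 5

Final answer: Position 5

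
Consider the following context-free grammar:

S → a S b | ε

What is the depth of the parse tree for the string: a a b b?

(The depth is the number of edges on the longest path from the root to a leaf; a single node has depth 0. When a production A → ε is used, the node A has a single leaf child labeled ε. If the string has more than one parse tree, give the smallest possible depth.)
The only parse tree applies S → a S b 2 times (once per matching a…b pair) and then S → ε.
The S nodes sit at depths 0, 1, …, 2; the innermost S (depth 2) has the single child ε at depth 3.
The terminal leaves a, b are at depths 1..2, so the longest root-to-leaf path is S → S → … → S → ε with 3 edges.
Depth = 3.

Final answer: 3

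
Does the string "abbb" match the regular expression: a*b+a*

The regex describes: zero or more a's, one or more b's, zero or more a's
Yes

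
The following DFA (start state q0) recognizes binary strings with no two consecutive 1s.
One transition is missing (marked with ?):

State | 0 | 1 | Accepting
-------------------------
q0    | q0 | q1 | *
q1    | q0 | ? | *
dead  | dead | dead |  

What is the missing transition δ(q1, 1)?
dead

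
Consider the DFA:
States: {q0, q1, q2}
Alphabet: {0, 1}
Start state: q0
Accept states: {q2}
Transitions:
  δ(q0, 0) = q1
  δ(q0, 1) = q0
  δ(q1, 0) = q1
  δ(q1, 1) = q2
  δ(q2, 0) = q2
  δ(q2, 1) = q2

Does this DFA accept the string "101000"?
Processing string "101000":
  q0 --1--> q0
  q0 --0--> q1
  q1 --1--> q2
  q2 --0--> q2
  q2 --0--> q2
  q2 --0--> q2
Final state: q2
Accept states: {q2}
q2 is an accept state, so the string is accepted.

Final answer: Yes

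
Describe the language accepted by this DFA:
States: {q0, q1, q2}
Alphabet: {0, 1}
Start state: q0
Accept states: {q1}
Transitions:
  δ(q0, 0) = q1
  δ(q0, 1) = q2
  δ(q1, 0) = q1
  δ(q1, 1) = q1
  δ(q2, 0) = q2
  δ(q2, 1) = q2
Analyzing the DFA structure:
Start state: q0
Accept states: {q1}
Interpreting what each state remembers (checking against the transitions):
  q0: nothing has been read yet
  q1: the first symbol was 0
  q2: the first symbol was 1 (trap state)
  δ(q0, 0): in q0 (nothing has been read yet), after reading 0 we have: the first symbol was 0 → q1
  δ(q0, 1): in q0 (nothing has been read yet), after reading 1 we have: the first symbol was 1 (trap state) → q2
  δ(q1, 0): in q1 (the first symbol was 0), after reading 0 we have: the first symbol was 0 → q1
  δ(q1, 1): in q1 (the first symbol was 0), after reading 1 we have: the first symbol was 0 → q1
  δ(q2, 0): in q2 (the first symbol was 1 (trap state)), after reading 0 we have: the first symbol was 1 (trap state) → q2
  δ(q2, 1): in q2 (the first symbol was 1 (trap state)), after reading 1 we have: the first symbol was 1 (trap state) → q2
A string is accepted iff it ends in {q1}, i.e. the first symbol was 0.
Language: All binary strings starting with 0

Final answer: All binary strings starting with 0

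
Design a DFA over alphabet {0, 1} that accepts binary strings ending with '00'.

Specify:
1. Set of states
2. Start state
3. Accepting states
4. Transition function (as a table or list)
One valid DFA (any DFA recognizing the same language is acceptable):
States: {q0, q1, q2}
Start: q0
Accepting: {q2}
Transitions (accepting states marked with *):
State | 0 | 1 | Accepting
-------------------------
q0    | q1 | q0 |  
q1    | q2 | q0 |  
q2    | q2 | q0 | *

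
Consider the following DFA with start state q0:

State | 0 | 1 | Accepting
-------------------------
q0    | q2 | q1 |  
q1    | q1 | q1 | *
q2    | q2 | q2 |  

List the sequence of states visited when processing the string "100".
q0 → q1 → q1 → q1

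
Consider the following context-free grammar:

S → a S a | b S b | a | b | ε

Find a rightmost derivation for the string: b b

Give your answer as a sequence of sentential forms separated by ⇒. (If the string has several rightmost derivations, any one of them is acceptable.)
Start with S.
Step 1: the rightmost non-terminal is S; apply S → b S b:  b S b
Step 2: the rightmost non-terminal is S; apply S → ε:  b b

Final answer: S ⇒ b S b ⇒ b b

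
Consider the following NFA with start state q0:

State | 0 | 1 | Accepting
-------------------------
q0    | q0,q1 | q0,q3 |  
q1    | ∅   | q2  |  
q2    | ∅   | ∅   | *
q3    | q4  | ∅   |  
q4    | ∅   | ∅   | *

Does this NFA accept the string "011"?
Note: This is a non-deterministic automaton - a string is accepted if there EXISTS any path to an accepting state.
Track the set of states the NFA could be in: start {q0}
Read '0': {q0} → {q0, q1}
Read '1': {q0, q1} → {q0, q2, q3}
Read '1': {q0, q2, q3} → {q0, q3}
Final set {q0, q3} contains no accepting state → rejected.

Final answer: No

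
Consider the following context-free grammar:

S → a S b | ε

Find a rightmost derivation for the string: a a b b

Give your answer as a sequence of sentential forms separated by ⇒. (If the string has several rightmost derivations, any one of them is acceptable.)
Start with S.
Step 1: the rightmost non-terminal is S; apply S → a S b:  a S b
Step 2: the rightmost non-terminal is S; apply S → a S b:  a a S b b
Step 3: the rightmost non-terminal is S; apply S → ε:  a a b b

Final answer: S ⇒ a S b ⇒ a a S b b ⇒ a a b b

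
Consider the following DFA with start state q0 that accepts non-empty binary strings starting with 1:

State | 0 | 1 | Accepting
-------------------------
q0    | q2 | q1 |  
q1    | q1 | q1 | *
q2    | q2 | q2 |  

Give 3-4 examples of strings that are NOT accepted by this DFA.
Any strings that end in a non-accepting state work; for example:
"0": q0 → q2; q2 is not accepting → rejected
"00": q0 → q2 → q2; q2 is not accepting → rejected
"011": q0 → q2 → q2 → q2; q2 is not accepting → rejected
"0010": q0 → q2 → q2 → q2 → q2; q2 is not accepting → rejected

Final answer: "0", "00", "011", "0010"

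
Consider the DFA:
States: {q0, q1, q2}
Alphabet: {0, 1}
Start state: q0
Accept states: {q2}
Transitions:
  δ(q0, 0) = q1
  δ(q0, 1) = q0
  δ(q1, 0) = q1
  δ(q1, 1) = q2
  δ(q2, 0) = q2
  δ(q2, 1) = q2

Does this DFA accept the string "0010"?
Processing string "0010":
  q0 --0--> q1
  q1 --0--> q1
  q1 --1--> q2
  q2 --0--> q2
Final state: q2
Accept states: {q2}
q2 is an accept state, so the string is accepted.

Final answer: Yes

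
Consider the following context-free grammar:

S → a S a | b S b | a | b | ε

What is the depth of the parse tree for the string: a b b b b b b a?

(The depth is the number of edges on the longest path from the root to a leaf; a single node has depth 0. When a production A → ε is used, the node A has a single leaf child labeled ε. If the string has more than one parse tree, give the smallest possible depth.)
The string has even length 8, so its (unique) parse tree peels off matching outer symbols: S → a S a, S → b S b, S → b S b, S → b S b, and finally S → ε for the empty middle.
The S nodes are at depths 0..4; the ε leaf under the innermost S is at depth 5 (terminal leaves are at depths 1..4).
Depth = 5.

Final answer: 5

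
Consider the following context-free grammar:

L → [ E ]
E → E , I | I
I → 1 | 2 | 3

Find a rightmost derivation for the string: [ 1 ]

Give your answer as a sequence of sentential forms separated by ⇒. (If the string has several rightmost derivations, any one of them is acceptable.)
Start with L.
Step 1: the rightmost non-terminal is L; apply L → [ E ]:  [ E ]
Step 2: the rightmost non-terminal is E; apply E → I:  [ I ]
Step 3: the rightmost non-terminal is I; apply I → 1:  [ 1 ]

Final answer: L ⇒ [ E ] ⇒ [ I ] ⇒ [ 1 ]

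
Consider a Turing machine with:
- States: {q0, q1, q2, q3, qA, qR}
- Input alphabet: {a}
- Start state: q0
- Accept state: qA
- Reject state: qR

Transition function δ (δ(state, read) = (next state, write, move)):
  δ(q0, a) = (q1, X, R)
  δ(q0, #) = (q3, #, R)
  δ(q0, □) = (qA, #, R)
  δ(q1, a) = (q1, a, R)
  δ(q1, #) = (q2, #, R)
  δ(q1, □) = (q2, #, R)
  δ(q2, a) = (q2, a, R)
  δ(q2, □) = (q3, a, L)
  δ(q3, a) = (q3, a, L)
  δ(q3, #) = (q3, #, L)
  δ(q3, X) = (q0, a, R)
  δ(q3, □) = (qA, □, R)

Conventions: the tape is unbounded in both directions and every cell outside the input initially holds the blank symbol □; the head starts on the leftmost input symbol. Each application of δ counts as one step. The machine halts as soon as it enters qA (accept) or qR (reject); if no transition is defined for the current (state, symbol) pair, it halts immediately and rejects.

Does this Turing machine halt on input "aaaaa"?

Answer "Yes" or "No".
Trace (configuration after each step, as tape_left[state]tape_right with head position):
Step 0: [q0]aaaaa (head at position 0)
Step 1: X[q1]aaaa (head 1)
Step 2: Xa[q1]aaa (head 2)
Step 3: Xaa[q1]aa (head 3)
Step 4: Xaaa[q1]a (head 4)
Step 5: Xaaaa[q1]□ (head 5)
Step 6: Xaaaa#[q2]□ (head 6)
Step 7: Xaaaa[q3]#a (head 5)
Step 8: Xaaa[q3]a#a (head 4)
Step 9: Xaa[q3]aa#a (head 3)
Step 10: Xa[q3]aaa#a (head 2)
Step 11: X[q3]aaaa#a (head 1)
Step 12: [q3]Xaaaa#a (head 0)
Step 13: a[q0]aaaa#a (head 1)
Step 14: aX[q1]aaa#a (head 2)
Step 15: aXa[q1]aa#a (head 3)
Step 16: aXaa[q1]a#a (head 4)
Step 17: aXaaa[q1]#a (head 5)
Step 18: aXaaa#[q2]a (head 6)
Step 19: aXaaa#a[q2]□ (head 7)
Step 20: aXaaa#[q3]aa (head 6)
Step 21: aXaaa[q3]#aa (head 5)
Step 22: aXaa[q3]a#aa (head 4)
Step 23: aXa[q3]aa#aa (head 3)
Step 24: aX[q3]aaa#aa (head 2)
Step 25: a[q3]Xaaa#aa (head 1)
Step 26: aa[q0]aaa#aa (head 2)
Step 27: aaX[q1]aa#aa (head 3)
Step 28: aaXa[q1]a#aa (head 4)
Step 29: aaXaa[q1]#aa (head 5)
Step 30: aaXaa#[q2]aa (head 6)
Step 31: aaXaa#a[q2]a (head 7)
Step 32: aaXaa#aa[q2]□ (head 8)
Step 33: aaXaa#a[q3]aa (head 7)
Step 34: aaXaa#[q3]aaa (head 6)
Step 35: aaXaa[q3]#aaa (head 5)
Step 36: aaXa[q3]a#aaa (head 4)
Step 37: aaX[q3]aa#aaa (head 3)
Step 38: aa[q3]Xaa#aaa (head 2)
Step 39: aaa[q0]aa#aaa (head 3)
Step 40: aaaX[q1]a#aaa (head 4)
Step 41: aaaXa[q1]#aaa (head 5)
Step 42: aaaXa#[q2]aaa (head 6)
Step 43: aaaXa#a[q2]aa (head 7)
Step 44: aaaXa#aa[q2]a (head 8)
Step 45: aaaXa#aaa[q2]□ (head 9)
Step 46: aaaXa#aa[q3]aa (head 8)
Step 47: aaaXa#a[q3]aaa (head 7)
Step 48: aaaXa#[q3]aaaa (head 6)
Step 49: aaaXa[q3]#aaaa (head 5)
Step 50: aaaX[q3]a#aaaa (head 4)
Step 51: aaa[q3]Xa#aaaa (head 3)
Step 52: aaaa[q0]a#aaaa (head 4)
Step 53: aaaaX[q1]#aaaa (head 5)
Step 54: aaaaX#[q2]aaaa (head 6)
Step 55: aaaaX#a[q2]aaa (head 7)
Step 56: aaaaX#aa[q2]aa (head 8)
Step 57: aaaaX#aaa[q2]a (head 9)
Step 58: aaaaX#aaaa[q2]□ (head 10)
Step 59: aaaaX#aaa[q3]aa (head 9)
Step 60: aaaaX#aa[q3]aaa (head 8)
Step 61: aaaaX#a[q3]aaaa (head 7)
Step 62: aaaaX#[q3]aaaaa (head 6)
Step 63: aaaaX[q3]#aaaaa (head 5)
Step 64: aaaa[q3]X#aaaaa (head 4)
Step 65: aaaaa[q0]#aaaaa (head 5)
Step 66: aaaaa#[q3]aaaaa (head 6)
Step 67: aaaaa[q3]#aaaaa (head 5)
Step 68: aaaa[q3]a#aaaaa (head 4)
Step 69: aaa[q3]aa#aaaaa (head 3)
Step 70: aa[q3]aaa#aaaaa (head 2)
Step 71: a[q3]aaaa#aaaaa (head 1)
Step 72: [q3]aaaaa#aaaaa (head 0)
Step 73: [q3]□aaaaa#aaaaa (head -1)
Step 74: □[qA]aaaaa#aaaaa (head 0)
The machine is in qA, so it halts and accepts.
It halts after 74 steps.

Final answer: Yes - halts after 74 steps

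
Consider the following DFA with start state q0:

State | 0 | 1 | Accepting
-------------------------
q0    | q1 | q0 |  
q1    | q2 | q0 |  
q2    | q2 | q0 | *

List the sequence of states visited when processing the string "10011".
q0 → q0 → q1 → q2 → q0 → q0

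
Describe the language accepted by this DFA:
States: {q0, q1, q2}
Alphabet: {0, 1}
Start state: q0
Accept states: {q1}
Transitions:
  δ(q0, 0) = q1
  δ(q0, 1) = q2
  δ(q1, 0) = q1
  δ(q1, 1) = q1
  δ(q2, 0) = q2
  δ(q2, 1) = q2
Analyzing the DFA structure:
Start state: q0
Accept states: {q1}
Interpreting what each state remembers (checking against the transitions):
  q0: nothing has been read yet
  q1: the first symbol was 0
  q2: the first symbol was 1 (trap state)
  δ(q0, 0): in q0 (nothing has been read yet), after reading 0 we have: the first symbol was 0 → q1
  δ(q0, 1): in q0 (nothing has been read yet), after reading 1 we have: the first symbol was 1 (trap state) → q2
  δ(q1, 0): in q1 (the first symbol was 0), after reading 0 we have: the first symbol was 0 → q1
  δ(q1, 1): in q1 (the first symbol was 0), after reading 1 we have: the first symbol was 0 → q1
  δ(q2, 0): in q2 (the first symbol was 1 (trap state)), after reading 0 we have: the first symbol was 1 (trap state) → q2
  δ(q2, 1): in q2 (the first symbol was 1 (trap state)), after reading 1 we have: the first symbol was 1 (trap state) → q2
A string is accepted iff it ends in {q1}, i.e. the first symbol was 0.
Language: All binary strings starting with 0

Final answer: All binary strings starting with 0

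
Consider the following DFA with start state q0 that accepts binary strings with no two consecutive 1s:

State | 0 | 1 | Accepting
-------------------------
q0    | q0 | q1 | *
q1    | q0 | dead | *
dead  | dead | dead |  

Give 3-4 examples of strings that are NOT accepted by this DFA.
Any strings that end in a non-accepting state work; for example:
"011": q0 → q0 → q1 → dead; dead is not accepting → rejected
"0110": q0 → q0 → q1 → dead → dead; dead is not accepting → rejected
"1101": q0 → q1 → dead → dead → dead; dead is not accepting → rejected
"1110": q0 → q1 → dead → dead → dead; dead is not accepting → rejected

Final answer: "011", "0110", "1101", "1110"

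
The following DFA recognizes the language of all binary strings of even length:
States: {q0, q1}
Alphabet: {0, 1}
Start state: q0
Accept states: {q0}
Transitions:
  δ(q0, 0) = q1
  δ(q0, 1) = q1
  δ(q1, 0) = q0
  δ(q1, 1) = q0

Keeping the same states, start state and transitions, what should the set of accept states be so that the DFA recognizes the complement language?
The DFA is complete (every state has a transition on every symbol), so the complement
is recognized by the same DFA with accepting and non-accepting states swapped.
Original accept states: {q0}
Complement accept states = All states - Original accept states
= {q0, q1} - {q0}
= {q1}
Complement language: strings of ODD length

Final answer: {q1}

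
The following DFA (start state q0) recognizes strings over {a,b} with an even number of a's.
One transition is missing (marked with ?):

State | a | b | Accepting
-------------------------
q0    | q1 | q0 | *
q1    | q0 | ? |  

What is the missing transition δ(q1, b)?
q1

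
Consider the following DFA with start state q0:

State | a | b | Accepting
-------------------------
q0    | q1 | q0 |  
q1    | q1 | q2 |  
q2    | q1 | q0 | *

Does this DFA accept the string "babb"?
Start in q0.
Read 'b': q0 → q0
Read 'a': q0 → q1
Read 'b': q1 → q2
Read 'b': q2 → q0
Final state q0 is not accepting, so the string is rejected.

Final answer: No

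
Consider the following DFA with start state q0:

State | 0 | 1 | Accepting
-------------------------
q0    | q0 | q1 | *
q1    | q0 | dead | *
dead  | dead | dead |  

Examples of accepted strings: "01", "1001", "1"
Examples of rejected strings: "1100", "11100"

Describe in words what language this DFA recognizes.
binary strings with no two consecutive 1s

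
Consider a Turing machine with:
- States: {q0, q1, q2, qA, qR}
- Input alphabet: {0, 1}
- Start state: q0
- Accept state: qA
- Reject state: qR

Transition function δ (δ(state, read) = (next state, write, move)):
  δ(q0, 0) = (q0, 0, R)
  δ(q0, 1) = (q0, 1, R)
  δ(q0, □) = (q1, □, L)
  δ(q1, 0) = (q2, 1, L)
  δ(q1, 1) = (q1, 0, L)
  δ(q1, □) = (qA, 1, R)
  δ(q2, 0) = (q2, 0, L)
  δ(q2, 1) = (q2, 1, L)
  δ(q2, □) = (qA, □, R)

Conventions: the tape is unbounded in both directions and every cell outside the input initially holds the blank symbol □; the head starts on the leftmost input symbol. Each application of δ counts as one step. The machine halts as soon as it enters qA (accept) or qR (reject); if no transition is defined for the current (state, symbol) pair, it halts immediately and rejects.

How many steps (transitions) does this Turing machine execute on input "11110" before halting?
Step 0: [q0]11110 (head at position 0)
Step 1: δ(q0, 1) = (q0, 1, R)  ⊢  1[q0]1110 (head at position 1)
Step 2: δ(q0, 1) = (q0, 1, R)  ⊢  11[q0]110 (head at position 2)
Step 3: δ(q0, 1) = (q0, 1, R)  ⊢  111[q0]10 (head at position 3)
Step 4: δ(q0, 1) = (q0, 1, R)  ⊢  1111[q0]0 (head at position 4)
Step 5: δ(q0, 0) = (q0, 0, R)  ⊢  11110[q0]□ (head at position 5)
Step 6: δ(q0, □) = (q1, □, L)  ⊢  1111[q1]0□ (head at position 4)
Step 7: δ(q1, 0) = (q2, 1, L)  ⊢  111[q2]11□ (head at position 3)
Step 8: δ(q2, 1) = (q2, 1, L)  ⊢  11[q2]111□ (head at position 2)
Step 9: δ(q2, 1) = (q2, 1, L)  ⊢  1[q2]1111□ (head at position 1)
Step 10: δ(q2, 1) = (q2, 1, L)  ⊢  [q2]11111□ (head at position 0)
Step 11: δ(q2, 1) = (q2, 1, L)  ⊢  [q2]□11111□ (head at position -1)
Step 12: δ(q2, □) = (qA, □, R)  ⊢  □[qA]11111□ (head at position 0)
The machine is in qA, so it halts and accepts.
Number of transitions executed: 12.

Final answer: 12 steps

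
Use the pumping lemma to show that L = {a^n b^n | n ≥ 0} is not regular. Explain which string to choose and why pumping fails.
Language: L = {a^n b^n | n ≥ 0} (equal numbers of a's followed by b's)
Step 1: Assume for contradiction that L is regular, with pumping length p.
Step 2: Choose s = a^p b^p. Then s ∈ L (it has p a's followed by p b's) and |s| ≥ p.
Step 3: Consider any decomposition s = xyz with |xy| ≤ p and |y| > 0. Since |xy| ≤ p and the first p symbols of s are all a's, y = a^k for some k with 1 ≤ k ≤ p.
Step 4: Pumping up (i = 2): xy²z = a^(p+k) b^p, which has more a's than b's, so xy²z ∉ L.
This contradicts the pumping lemma, so L is not regular.

Final answer: Choose s = a^p b^p. Since |xy| ≤ p, y = a^k with k ≥ 1. Then xy²z = a^(p+k) b^p ∉ L.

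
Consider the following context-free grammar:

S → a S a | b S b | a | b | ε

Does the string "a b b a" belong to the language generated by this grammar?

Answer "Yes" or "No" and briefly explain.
A derivation exists: S ⇒ a S a ⇒ a b S b a ⇒ a b b a (using S → a S a, S → b S b, then S → ε).

Final answer: Yes - a valid derivation exists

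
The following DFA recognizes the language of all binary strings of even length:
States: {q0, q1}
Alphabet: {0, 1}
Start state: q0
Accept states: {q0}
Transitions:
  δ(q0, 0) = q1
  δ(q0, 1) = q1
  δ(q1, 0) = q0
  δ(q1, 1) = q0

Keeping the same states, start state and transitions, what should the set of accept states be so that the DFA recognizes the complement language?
The DFA is complete (every state has a transition on every symbol), so the complement
is recognized by the same DFA with accepting and non-accepting states swapped.
Original accept states: {q0}
Complement accept states = All states - Original accept states
= {q0, q1} - {q0}
= {q1}
Complement language: strings of ODD length

Final answer: {q1}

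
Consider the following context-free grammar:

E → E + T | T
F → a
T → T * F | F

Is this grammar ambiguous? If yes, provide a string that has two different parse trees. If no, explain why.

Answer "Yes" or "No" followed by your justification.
This is the standard stratified expression grammar: '+' is introduced only by the left-recursive rule E → E + T and '*' only by the left-recursive rule T → T * F, with F → a. For any string, the last '+' must be the one produced at the root E (everything after it is a T containing no '+'), and likewise within each T the last '*' is produced at its root. This fixes the parse tree uniquely (left-associative, '*' binding tighter than '+'), so every string has exactly one parse tree.

Final answer: No - the grammar is unambiguous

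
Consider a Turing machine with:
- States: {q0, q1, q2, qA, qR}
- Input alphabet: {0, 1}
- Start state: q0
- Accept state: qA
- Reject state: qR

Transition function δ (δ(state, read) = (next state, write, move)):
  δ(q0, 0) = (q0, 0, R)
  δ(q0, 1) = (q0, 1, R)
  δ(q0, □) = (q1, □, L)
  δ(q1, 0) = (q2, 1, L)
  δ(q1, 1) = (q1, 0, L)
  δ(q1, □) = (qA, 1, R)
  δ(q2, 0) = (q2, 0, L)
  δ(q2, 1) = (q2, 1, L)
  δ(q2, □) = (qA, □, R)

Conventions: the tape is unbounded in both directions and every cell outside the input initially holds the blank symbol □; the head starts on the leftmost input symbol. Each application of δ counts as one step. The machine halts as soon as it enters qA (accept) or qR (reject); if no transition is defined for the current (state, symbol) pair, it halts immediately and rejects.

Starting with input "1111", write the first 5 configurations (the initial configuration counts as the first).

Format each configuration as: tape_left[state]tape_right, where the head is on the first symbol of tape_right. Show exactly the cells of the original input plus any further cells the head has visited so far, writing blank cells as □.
Step 0: [q0]1111 (head at position 0)
Step 1: δ(q0, 1) = (q0, 1, R)  ⊢  1[q0]111 (head at position 1)
Step 2: δ(q0, 1) = (q0, 1, R)  ⊢  11[q0]11 (head at position 2)
Step 3: δ(q0, 1) = (q0, 1, R)  ⊢  111[q0]1 (head at position 3)
Step 4: δ(q0, 1) = (q0, 1, R)  ⊢  1111[q0]□ (head at position 4)

Final answer: [q0]1111 ⊢ 1[q0]111 ⊢ 11[q0]11 ⊢ 111[q0]1 ⊢ 1111[q0]□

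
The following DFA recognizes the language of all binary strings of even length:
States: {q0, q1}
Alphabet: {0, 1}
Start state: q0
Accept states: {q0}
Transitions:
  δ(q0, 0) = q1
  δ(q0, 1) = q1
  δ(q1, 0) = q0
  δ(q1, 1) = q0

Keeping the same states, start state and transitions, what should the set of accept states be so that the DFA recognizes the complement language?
The DFA is complete (every state has a transition on every symbol), so the complement
is recognized by the same DFA with accepting and non-accepting states swapped.
Original accept states: {q0}
Complement accept states = All states - Original accept states
= {q0, q1} - {q0}
= {q1}
Complement language: strings of ODD length

Final answer: {q1}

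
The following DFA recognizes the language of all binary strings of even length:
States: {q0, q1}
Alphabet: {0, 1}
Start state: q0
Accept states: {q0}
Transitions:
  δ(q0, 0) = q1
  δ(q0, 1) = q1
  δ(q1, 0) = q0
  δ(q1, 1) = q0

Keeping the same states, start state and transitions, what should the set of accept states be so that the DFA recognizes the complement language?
The DFA is complete (every state has a transition on every symbol), so the complement
is recognized by the same DFA with accepting and non-accepting states swapped.
Original accept states: {q0}
Complement accept states = All states - Original accept states
= {q0, q1} - {q0}
= {q1}
Complement language: strings of ODD length

Final answer: {q1}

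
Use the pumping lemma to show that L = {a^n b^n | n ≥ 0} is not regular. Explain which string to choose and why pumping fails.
Language: L = {a^n b^n | n ≥ 0} (equal numbers of a's followed by b's)
Step 1: Assume for contradiction that L is regular, with pumping length p.
Step 2: Choose s = a^p b^p. Then s ∈ L (it has p a's followed by p b's) and |s| ≥ p.
Step 3: Consider any decomposition s = xyz with |xy| ≤ p and |y| > 0. Since |xy| ≤ p and the first p symbols of s are all a's, y = a^k for some k with 1 ≤ k ≤ p.
Step 4: Pumping up (i = 2): xy²z = a^(p+k) b^p, which has more a's than b's, so xy²z ∉ L.
This contradicts the pumping lemma, so L is not regular.

Final answer: Choose s = a^p b^p. Since |xy| ≤ p, y = a^k with k ≥ 1. Then xy²z = a^(p+k) b^p ∉ L.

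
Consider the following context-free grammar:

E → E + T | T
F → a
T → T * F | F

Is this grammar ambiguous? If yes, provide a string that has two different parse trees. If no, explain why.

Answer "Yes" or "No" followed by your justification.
This is the standard stratified expression grammar: '+' is introduced only by the left-recursive rule E → E + T and '*' only by the left-recursive rule T → T * F, with F → a. For any string, the last '+' must be the one produced at the root E (everything after it is a T containing no '+'), and likewise within each T the last '*' is produced at its root. This fixes the parse tree uniquely (left-associative, '*' binding tighter than '+'), so every string has exactly one parse tree.

Final answer: No - the grammar is unambiguous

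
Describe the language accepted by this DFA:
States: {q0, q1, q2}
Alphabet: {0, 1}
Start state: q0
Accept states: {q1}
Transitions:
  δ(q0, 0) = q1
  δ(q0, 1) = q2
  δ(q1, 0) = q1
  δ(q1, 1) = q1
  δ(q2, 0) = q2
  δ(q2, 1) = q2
Analyzing the DFA structure:
Start state: q0
Accept states: {q1}
Interpreting what each state remembers (checking against the transitions):
  q0: nothing has been read yet
  q1: the first symbol was 0
  q2: the first symbol was 1 (trap state)
  δ(q0, 0): in q0 (nothing has been read yet), after reading 0 we have: the first symbol was 0 → q1
  δ(q0, 1): in q0 (nothing has been read yet), after reading 1 we have: the first symbol was 1 (trap state) → q2
  δ(q1, 0): in q1 (the first symbol was 0), after reading 0 we have: the first symbol was 0 → q1
  δ(q1, 1): in q1 (the first symbol was 0), after reading 1 we have: the first symbol was 0 → q1
  δ(q2, 0): in q2 (the first symbol was 1 (trap state)), after reading 0 we have: the first symbol was 1 (trap state) → q2
  δ(q2, 1): in q2 (the first symbol was 1 (trap state)), after reading 1 we have: the first symbol was 1 (trap state) → q2
A string is accepted iff it ends in {q1}, i.e. the first symbol was 0.
Language: All binary strings starting with 0

Final answer: All binary strings starting with 0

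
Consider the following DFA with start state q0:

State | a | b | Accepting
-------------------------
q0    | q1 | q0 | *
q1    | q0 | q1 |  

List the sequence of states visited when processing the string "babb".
q0 → q0 → q1 → q1 → q1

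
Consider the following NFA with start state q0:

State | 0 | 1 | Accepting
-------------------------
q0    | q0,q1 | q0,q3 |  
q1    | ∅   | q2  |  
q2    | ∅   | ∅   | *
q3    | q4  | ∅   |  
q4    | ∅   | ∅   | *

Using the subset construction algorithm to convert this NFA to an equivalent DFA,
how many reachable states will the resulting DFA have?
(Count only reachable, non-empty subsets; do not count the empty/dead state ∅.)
Start subset: {q0}
{q0}: on 0 → {q0, q1}, on 1 → {q0, q3}
{q0, q1}: on 0 → {q0, q1}, on 1 → {q0, q2, q3}
{q0, q3}: on 0 → {q0, q1, q4}, on 1 → {q0, q3}
{q0, q2, q3}: on 0 → {q0, q1, q4}, on 1 → {q0, q3}
{q0, q1, q4}: on 0 → {q0, q1}, on 1 → {q0, q2, q3}
Reachable non-empty subsets: {q0}, {q0, q1}, {q0, q3}, {q0, q2, q3}, {q0, q1, q4} — 5 in total.

Final answer: 5 states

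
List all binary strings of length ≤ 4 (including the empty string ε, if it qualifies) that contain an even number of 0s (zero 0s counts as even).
Checking every binary string of length 0 to 4:
  Length 0: accepted: ε | rejected: (none)
  Length 1: accepted: 1 | rejected: 0
  Length 2: accepted: 00, 11 | rejected: 01, 10
  Length 3: accepted: 001, 010, 100, 111 | rejected: 000, 011, 101, 110
  Length 4: accepted: 0000, 0011, 0101, 0110, 1001, 1010, 1100, 1111 | rejected: 0001, 0010, 0100, 0111, 1000, 1011, 1101, 1110
Total: 16 string(s).

Final answer: ε, 1, 00, 11, 001, 010, 100, 111, 0000, 0011, 0101, 0110, 1001, 1010, 1100, 1111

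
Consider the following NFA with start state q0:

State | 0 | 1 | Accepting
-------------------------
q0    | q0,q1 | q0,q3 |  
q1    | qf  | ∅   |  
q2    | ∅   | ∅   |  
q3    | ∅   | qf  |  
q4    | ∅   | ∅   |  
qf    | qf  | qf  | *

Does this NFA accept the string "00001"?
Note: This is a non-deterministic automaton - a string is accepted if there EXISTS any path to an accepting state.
Track the set of states the NFA could be in: start {q0}
Read '0': {q0} → {q0, q1}
Read '0': {q0, q1} → {q0, q1, qf}
Read '0': {q0, q1, qf} → {q0, q1, qf}
Read '0': {q0, q1, qf} → {q0, q1, qf}
Read '1': {q0, q1, qf} → {q0, q3, qf}
Final set {q0, q3, qf} contains accepting state(s) {qf} → accepted.

Final answer: Yes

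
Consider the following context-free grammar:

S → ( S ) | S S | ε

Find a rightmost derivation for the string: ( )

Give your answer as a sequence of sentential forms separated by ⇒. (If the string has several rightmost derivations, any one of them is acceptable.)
Start with S.
Step 1: the rightmost non-terminal is S; apply S → ( S ):  ( S )
Step 2: the rightmost non-terminal is S; apply S → ε:  ( )

Final answer: S ⇒ ( S ) ⇒ ( )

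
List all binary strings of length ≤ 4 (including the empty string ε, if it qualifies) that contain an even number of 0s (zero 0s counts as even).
Checking every binary string of length 0 to 4:
  Length 0: accepted: ε | rejected: (none)
  Length 1: accepted: 1 | rejected: 0
  Length 2: accepted: 00, 11 | rejected: 01, 10
  Length 3: accepted: 001, 010, 100, 111 | rejected: 000, 011, 101, 110
  Length 4: accepted: 0000, 0011, 0101, 0110, 1001, 1010, 1100, 1111 | rejected: 0001, 0010, 0100, 0111, 1000, 1011, 1101, 1110
Total: 16 string(s).

Final answer: ε, 1, 00, 11, 001, 010, 100, 111, 0000, 0011, 0101, 0110, 1001, 1010, 1100, 1111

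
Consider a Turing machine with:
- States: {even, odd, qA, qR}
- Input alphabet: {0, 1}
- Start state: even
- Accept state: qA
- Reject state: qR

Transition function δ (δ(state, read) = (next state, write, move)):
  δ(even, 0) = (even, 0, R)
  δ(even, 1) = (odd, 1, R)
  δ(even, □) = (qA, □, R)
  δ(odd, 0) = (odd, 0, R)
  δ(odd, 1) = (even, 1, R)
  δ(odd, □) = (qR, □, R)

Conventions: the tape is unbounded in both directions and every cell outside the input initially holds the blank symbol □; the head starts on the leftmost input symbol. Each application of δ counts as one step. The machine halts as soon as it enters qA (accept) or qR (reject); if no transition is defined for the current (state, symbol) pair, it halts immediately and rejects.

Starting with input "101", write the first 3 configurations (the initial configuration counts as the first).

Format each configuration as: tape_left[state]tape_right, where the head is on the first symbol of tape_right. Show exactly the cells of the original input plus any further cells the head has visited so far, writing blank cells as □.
Step 0: [even]101 (head at position 0)
Step 1: δ(even, 1) = (odd, 1, R)  ⊢  1[odd]01 (head at position 1)
Step 2: δ(odd, 0) = (odd, 0, R)  ⊢  10[odd]1 (head at position 2)

Final answer: [even]101 ⊢ 1[odd]01 ⊢ 10[odd]1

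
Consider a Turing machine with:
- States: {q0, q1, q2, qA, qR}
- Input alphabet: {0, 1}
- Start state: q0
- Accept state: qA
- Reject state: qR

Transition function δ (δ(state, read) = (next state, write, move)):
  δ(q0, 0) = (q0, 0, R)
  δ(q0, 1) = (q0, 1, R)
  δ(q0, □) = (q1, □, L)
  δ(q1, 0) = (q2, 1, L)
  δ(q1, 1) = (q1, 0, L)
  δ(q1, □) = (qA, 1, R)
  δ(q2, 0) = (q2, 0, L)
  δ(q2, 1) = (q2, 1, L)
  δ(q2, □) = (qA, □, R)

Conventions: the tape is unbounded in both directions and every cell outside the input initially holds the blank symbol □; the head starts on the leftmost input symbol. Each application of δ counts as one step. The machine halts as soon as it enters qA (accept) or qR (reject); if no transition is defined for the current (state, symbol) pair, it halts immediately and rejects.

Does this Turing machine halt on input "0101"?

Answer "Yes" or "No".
Step 0: [q0]0101 (head at position 0)
Step 1: δ(q0, 0) = (q0, 0, R)  ⊢  0[q0]101 (head at position 1)
Step 2: δ(q0, 1) = (q0, 1, R)  ⊢  01[q0]01 (head at position 2)
Step 3: δ(q0, 0) = (q0, 0, R)  ⊢  010[q0]1 (head at position 3)
Step 4: δ(q0, 1) = (q0, 1, R)  ⊢  0101[q0]□ (head at position 4)
Step 5: δ(q0, □) = (q1, □, L)  ⊢  010[q1]1□ (head at position 3)
Step 6: δ(q1, 1) = (q1, 0, L)  ⊢  01[q1]00□ (head at position 2)
Step 7: δ(q1, 0) = (q2, 1, L)  ⊢  0[q2]110□ (head at position 1)
Step 8: δ(q2, 1) = (q2, 1, L)  ⊢  [q2]0110□ (head at position 0)
Step 9: δ(q2, 0) = (q2, 0, L)  ⊢  [q2]□0110□ (head at position -1)
Step 10: δ(q2, □) = (qA, □, R)  ⊢  □[qA]0110□ (head at position 0)
The machine is in qA, so it halts and accepts.
It halts after 10 steps.

Final answer: Yes - halts after 10 steps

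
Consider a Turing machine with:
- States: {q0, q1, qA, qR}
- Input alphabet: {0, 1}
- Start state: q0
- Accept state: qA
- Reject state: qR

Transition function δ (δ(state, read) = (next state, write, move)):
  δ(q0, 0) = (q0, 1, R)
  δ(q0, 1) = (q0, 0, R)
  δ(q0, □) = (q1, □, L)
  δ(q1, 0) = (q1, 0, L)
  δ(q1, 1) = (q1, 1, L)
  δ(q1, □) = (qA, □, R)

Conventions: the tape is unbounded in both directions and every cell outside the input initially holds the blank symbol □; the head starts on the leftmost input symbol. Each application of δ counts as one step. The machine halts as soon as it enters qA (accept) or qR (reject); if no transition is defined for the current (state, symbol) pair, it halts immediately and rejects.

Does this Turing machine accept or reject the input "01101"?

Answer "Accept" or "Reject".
Step 0: [q0]01101 (head at position 0)
Step 1: δ(q0, 0) = (q0, 1, R)  ⊢  1[q0]1101 (head at position 1)
Step 2: δ(q0, 1) = (q0, 0, R)  ⊢  10[q0]101 (head at position 2)
Step 3: δ(q0, 1) = (q0, 0, R)  ⊢  100[q0]01 (head at position 3)
Step 4: δ(q0, 0) = (q0, 1, R)  ⊢  1001[q0]1 (head at position 4)
Step 5: δ(q0, 1) = (q0, 0, R)  ⊢  10010[q0]□ (head at position 5)
Step 6: δ(q0, □) = (q1, □, L)  ⊢  1001[q1]0□ (head at position 4)
Step 7: δ(q1, 0) = (q1, 0, L)  ⊢  100[q1]10□ (head at position 3)
Step 8: δ(q1, 1) = (q1, 1, L)  ⊢  10[q1]010□ (head at position 2)
Step 9: δ(q1, 0) = (q1, 0, L)  ⊢  1[q1]0010□ (head at position 1)
Step 10: δ(q1, 0) = (q1, 0, L)  ⊢  [q1]10010□ (head at position 0)
Step 11: δ(q1, 1) = (q1, 1, L)  ⊢  [q1]□10010□ (head at position -1)
Step 12: δ(q1, □) = (qA, □, R)  ⊢  □[qA]10010□ (head at position 0)
The machine is in qA, so it halts and accepts.

Final answer: Accept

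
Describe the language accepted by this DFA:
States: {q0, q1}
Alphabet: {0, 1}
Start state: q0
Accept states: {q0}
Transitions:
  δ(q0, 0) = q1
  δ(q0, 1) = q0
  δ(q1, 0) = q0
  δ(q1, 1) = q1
Analyzing the DFA structure:
Start state: q0
Accept states: {q0}
Interpreting what each state remembers (checking against the transitions):
  q0: an even number of 0s has been read so far
  q1: an odd number of 0s has been read so far
  δ(q0, 0): in q0 (an even number of 0s has been read so far), after reading 0 we have: an odd number of 0s has been read so far → q1
  δ(q0, 1): in q0 (an even number of 0s has been read so far), after reading 1 we have: an even number of 0s has been read so far → q0
  δ(q1, 0): in q1 (an odd number of 0s has been read so far), after reading 0 we have: an even number of 0s has been read so far → q0
  δ(q1, 1): in q1 (an odd number of 0s has been read so far), after reading 1 we have: an odd number of 0s has been read so far → q1
A string is accepted iff it ends in {q0}, i.e. an even number of 0s has been read so far.
Language: All binary strings with an even number of 0s

Final answer: All binary strings with an even number of 0s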